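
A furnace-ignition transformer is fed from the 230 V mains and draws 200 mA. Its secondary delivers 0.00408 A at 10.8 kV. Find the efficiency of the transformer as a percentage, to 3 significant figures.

P_in = 230 × 0.200 = 46.0000 W.
P_out = 10800 × 0.00408 = 44.0640 W.
η = P_out/P_in = 44.0640/46.0000 = 0.958.

η ≈ 95.8%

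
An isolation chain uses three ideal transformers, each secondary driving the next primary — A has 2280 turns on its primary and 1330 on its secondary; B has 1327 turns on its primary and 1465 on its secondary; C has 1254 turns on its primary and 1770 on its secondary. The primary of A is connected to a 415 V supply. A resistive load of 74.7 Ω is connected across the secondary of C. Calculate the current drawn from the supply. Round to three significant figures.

I_supply ≈ 4.59 A

After A: V = 415.00 × 1330/2280 = 242.08 V.
After B: V = 242.08 × 1465/1327 = 267.26 V.
After C: V = 267.26 × 1770/1254 = 377.23 V.
I_load = 377.23/74.7 = 5.0499 A, so P_out = 377.23 × 5.0499 = 1905.0 W.
All ideal ⇒ P_in = P_out, so I_supply = 1905.0/415 = 4.59 A.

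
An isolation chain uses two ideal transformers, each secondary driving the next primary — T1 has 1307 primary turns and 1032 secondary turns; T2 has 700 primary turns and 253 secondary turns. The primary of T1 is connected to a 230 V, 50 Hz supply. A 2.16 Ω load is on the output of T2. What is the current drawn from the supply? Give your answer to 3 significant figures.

I_supply ≈ 8.67 A

Secondary of T1: V = 230.00 × 1032/1307 = 181.61 V.
Secondary of T2: V = 181.61 × 253/700 = 65.638 V.
I_load = 65.638/2.16 = 30.388 A, so P_out = 65.638 × 30.388 = 1994.6 W.
All ideal ⇒ P_in = P_out, so I_supply = 1994.6/230 = 8.67 A.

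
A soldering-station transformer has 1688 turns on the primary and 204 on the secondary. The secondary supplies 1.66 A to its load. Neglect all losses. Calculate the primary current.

For an ideal transformer I_p/I_s = N_s/N_p, so I_p = 1.66 × 204/1688 = 0.201 A.

I_p ≈ 0.201 A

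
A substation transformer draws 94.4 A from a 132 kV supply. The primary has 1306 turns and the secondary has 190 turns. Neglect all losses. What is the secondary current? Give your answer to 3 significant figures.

I_s/I_p = N_p/N_s, so I_s = 94.4 × 1306/190 = 649 A.

I_s ≈ 649 A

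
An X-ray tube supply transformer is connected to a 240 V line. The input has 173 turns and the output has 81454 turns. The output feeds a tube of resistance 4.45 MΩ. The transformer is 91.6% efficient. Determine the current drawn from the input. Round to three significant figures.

V_out = 240 × 81454/173 = 113000 V.
I_out = V_out/R = 113000/(4.45×10^6) = 0.025393 A.
P_out = V_out I_out = 113000 × 0.025393 = 2869.4 W.
P_in = P_out/η = 2869.4/0.916 = 3132.6 W.
I_in = P_in/V_in = 3132.6/240 = 13.1 A.

I_in ≈ 13.1 A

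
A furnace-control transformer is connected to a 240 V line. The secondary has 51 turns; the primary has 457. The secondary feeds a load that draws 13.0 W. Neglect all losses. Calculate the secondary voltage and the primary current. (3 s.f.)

V_s ≈ 26.8 V, I_p ≈ 0.0542 A

V_s = V_p × N_s/N_p = 240 × 51/457 = 26.783 V.
I_s = P/V_s = 13.0/26.783 = 0.48538 A.
I_p = I_s × N_s/N_p = 0.48538 × 51/457 = 0.0542 A.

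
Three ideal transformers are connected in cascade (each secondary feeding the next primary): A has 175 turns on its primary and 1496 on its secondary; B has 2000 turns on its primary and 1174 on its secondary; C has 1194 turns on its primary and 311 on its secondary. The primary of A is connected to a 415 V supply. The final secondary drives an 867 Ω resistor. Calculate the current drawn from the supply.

I_supply ≈ 0.818 A

After A: V = 415.00 × 1496/175 = 3547.7 V.
After B: V = 3547.7 × 1174/2000 = 2082.5 V.
After C: V = 2082.5 × 311/1194 = 542.42 V.
I_load = 542.42/867 = 0.62563 A, so P_out = 542.42 × 0.62563 = 339.35 W.
All ideal ⇒ P_in = P_out, so I_supply = 339.35/415 = 0.818 A.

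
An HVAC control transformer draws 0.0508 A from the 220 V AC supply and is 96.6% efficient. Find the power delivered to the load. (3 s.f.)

P_out ≈ 10.8 W

P_in = V_p I_p = 220 × 0.0508 = 11.176 W.
P_out = η P_in = 0.966 × 11.176 = 10.8 W.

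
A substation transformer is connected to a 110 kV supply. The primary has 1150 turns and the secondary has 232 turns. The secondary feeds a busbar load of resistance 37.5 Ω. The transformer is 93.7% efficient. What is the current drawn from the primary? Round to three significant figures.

I_p ≈ 127 A

V_s = 110000 × 232/1150 = 22191 V.
I_s = V_s/R = 22191/37.5 = 591.77 A.
P_out = V_s I_s = 22191 × 591.77 = 1.3132×10^7 W.
P_in = P_out/η = 1.3132×10^7/0.937 = 1.4015×10^7 W.
I_p = P_in/V_p = 1.4015×10^7/110000 = 127 A.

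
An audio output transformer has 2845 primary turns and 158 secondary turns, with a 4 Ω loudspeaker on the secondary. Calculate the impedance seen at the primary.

Z_p ≈ 1300 Ω

Z_p = (N_p/N_s)² × Z_s = (2845/158)² × 4 = 1300 Ω.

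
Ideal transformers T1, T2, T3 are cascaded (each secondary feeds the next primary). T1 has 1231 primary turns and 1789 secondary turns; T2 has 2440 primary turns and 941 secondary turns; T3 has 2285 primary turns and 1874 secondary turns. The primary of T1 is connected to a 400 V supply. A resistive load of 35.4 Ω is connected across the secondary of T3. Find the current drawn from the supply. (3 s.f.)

Secondary of T1: V = 400.00 × 1789/1231 = 581.32 V.
Secondary of T2: V = 581.32 × 941/2440 = 224.19 V.
Secondary of T3: V = 224.19 × 1874/2285 = 183.86 V.
I_load = 183.86/35.4 = 5.1939 A, so P_out = 183.86 × 5.1939 = 954.97 W.
All ideal ⇒ P_in = P_out, so I_supply = 954.97/400 = 2.39 A.

I_supply ≈ 2.39 A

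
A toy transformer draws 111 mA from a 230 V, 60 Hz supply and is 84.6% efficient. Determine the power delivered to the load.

P_in = V_p I_p = 230 × 0.111 = 25.530 W.
P_out = η P_in = 0.846 × 25.530 = 21.6 W.

P_out ≈ 21.6 W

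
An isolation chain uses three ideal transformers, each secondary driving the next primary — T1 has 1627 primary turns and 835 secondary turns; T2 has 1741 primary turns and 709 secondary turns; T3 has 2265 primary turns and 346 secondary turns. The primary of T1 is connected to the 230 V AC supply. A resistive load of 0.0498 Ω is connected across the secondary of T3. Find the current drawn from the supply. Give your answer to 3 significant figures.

I_supply ≈ 4.71 A

Secondary of T1: V = 230.00 × 835/1627 = 118.04 V.
Secondary of T2: V = 118.04 × 709/1741 = 48.070 V.
Secondary of T3: V = 48.070 × 346/2265 = 7.3431 V.
I_load = 7.3431/0.0498 = 147.45 A, so P_out = 7.3431 × 147.45 = 1082.8 W.
All ideal ⇒ P_in = P_out, so I_supply = 1082.8/230 = 4.71 A.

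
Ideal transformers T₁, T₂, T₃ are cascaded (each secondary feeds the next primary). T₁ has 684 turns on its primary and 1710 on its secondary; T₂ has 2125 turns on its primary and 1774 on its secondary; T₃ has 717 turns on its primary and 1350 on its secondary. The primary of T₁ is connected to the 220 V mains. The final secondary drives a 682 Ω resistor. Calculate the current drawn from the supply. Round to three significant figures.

I_supply ≈ 4.98 A

Secondary of T₁: V = 220.00 × 1710/684 = 550.00 V.
Secondary of T₂: V = 550.00 × 1774/2125 = 459.15 V.
Secondary of T₃: V = 459.15 × 1350/717 = 864.51 V.
I_load = 864.51/682 = 1.2676 A, so P_out = 864.51 × 1.2676 = 1095.9 W.
All ideal ⇒ P_in = P_out, so I_supply = 1095.9/220 = 4.98 A.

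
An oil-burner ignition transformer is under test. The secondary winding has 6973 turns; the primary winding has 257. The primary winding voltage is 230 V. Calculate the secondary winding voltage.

V_s ≈ 6240 V

V_s/V_p = N_s/N_p, so V_s = 230 × 6973/257 = 6240 V.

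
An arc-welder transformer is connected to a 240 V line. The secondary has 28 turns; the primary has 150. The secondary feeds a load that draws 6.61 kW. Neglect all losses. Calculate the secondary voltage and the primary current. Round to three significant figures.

V_s ≈ 44.8 V, I_p ≈ 27.5 A

V_s = V_p × N_s/N_p = 240 × 28/150 = 44.800 V.
I_s = P/V_s = 6610/44.800 = 147.54 A.
I_p = I_s × N_s/N_p = 147.54 × 28/150 = 27.5 A.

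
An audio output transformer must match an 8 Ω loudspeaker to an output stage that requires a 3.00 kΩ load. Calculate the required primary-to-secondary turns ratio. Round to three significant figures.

N_p/N_s ≈ 19.4

Z_p/Z_s = (N_p/N_s)², so N_p/N_s = √(3000/8) = √375 = 19.4.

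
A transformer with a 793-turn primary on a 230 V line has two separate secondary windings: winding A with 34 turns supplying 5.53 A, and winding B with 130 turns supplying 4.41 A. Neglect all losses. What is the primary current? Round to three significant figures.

V_A = 230 × 34/793 = 9.8613 V; V_B = 230 × 130/793 = 37.705 V.
P_out = V_A I_A + V_B I_B = 9.8613×5.53 + 37.705×4.41 = 54.533 + 166.28 = 220.81 W.
Ideal ⇒ P_in = P_out, so I_p = P_out/V_p = 220.81/230 = 0.960 A.

I_p ≈ 0.960 A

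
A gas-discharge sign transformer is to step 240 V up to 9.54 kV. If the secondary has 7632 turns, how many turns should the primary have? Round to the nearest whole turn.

N_p = 192 turns

N_p/N_s = V_p/V_s, so N_p = 7632 × 240/9540 = 192.0 ≈ 192 turns.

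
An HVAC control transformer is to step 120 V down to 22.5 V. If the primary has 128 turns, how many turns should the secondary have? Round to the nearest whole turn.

N_s = 24 turns

N_s/N_p = V_s/V_p, so N_s = 128 × 22.5/120 = 24.0 ≈ 24 turns.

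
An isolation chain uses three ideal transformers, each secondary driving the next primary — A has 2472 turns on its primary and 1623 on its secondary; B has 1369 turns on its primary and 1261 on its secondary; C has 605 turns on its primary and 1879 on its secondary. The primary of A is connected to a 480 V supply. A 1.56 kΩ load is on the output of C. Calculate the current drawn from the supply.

After A: V = 480.00 × 1623/2472 = 315.15 V.
After B: V = 315.15 × 1261/1369 = 290.28 V.
After C: V = 290.28 × 1879/605 = 901.56 V.
I_load = 901.56/1560 = 0.57792 A, so P_out = 901.56 × 0.57792 = 521.03 W.
All ideal ⇒ P_in = P_out, so I_supply = 521.03/480 = 1.09 A.

I_supply ≈ 1.09 A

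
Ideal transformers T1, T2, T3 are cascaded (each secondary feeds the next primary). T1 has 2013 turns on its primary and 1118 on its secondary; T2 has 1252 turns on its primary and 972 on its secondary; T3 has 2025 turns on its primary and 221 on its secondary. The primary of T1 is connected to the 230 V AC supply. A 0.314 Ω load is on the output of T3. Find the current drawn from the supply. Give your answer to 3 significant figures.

After T1: V = 230.00 × 1118/2013 = 127.74 V.
After T2: V = 127.74 × 972/1252 = 99.172 V.
After T3: V = 99.172 × 221/2025 = 10.823 V.
I_load = 10.823/0.314 = 34.469 A, so P_out = 10.823 × 34.469 = 373.06 W.
All ideal ⇒ P_in = P_out, so I_supply = 373.06/230 = 1.62 A.

I_supply ≈ 1.62 A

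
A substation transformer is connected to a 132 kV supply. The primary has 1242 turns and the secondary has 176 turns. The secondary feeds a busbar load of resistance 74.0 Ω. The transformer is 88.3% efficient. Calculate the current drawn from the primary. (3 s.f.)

I_p ≈ 40.6 A

V_s = 132000 × 176/1242 = 18705 V.
I_s = V_s/R = 18705/74.0 = 252.77 A.
P_out = V_s I_s = 18705 × 252.77 = 4.7282×10^6 W.
P_in = P_out/η = 4.7282×10^6/0.883 = 5.3547×10^6 W.
I_p = P_in/V_p = 5.3547×10^6/132000 = 40.6 A.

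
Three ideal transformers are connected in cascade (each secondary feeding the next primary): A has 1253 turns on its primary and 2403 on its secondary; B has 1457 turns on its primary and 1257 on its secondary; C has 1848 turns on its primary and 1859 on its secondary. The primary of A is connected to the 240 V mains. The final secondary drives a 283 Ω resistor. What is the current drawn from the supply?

Secondary of A: V = 240.00 × 2403/1253 = 460.27 V.
Secondary of B: V = 460.27 × 1257/1457 = 397.09 V.
Secondary of C: V = 397.09 × 1859/1848 = 399.45 V.
I_load = 399.45/283 = 1.4115 A, so P_out = 399.45 × 1.4115 = 563.83 W.
All ideal ⇒ P_in = P_out, so I_supply = 563.83/240 = 2.35 A.

I_supply ≈ 2.35 A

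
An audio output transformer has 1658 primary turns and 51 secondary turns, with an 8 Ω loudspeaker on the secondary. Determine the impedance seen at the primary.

Z_p ≈ 8460 Ω

Z_p = (N_p/N_s)² × Z_s = (1658/51)² × 8 = 8460 Ω.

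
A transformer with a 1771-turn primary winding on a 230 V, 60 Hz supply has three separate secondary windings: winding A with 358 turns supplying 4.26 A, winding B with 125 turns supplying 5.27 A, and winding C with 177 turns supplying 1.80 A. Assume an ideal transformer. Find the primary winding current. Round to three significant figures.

I_p ≈ 1.41 A

V_A = 230 × 358/1771 = 46.494 V; V_B = 230 × 125/1771 = 16.234 V; V_C = 230 × 177/1771 = 22.987 V.
P_out = V_A I_A + V_B I_B + V_C I_C = 46.494×4.26 + 16.234×5.27 + 22.987×1.80 = 198.06 + 85.552 + 41.377 = 324.99 W.
Ideal ⇒ P_in = P_out, so I_p = P_out/V_p = 324.99/230 = 1.41 A.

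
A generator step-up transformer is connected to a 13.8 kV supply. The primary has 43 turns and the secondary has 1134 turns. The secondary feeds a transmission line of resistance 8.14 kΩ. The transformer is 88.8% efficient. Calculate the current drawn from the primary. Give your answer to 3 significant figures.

I_p ≈ 1330 A

V_s = 13800 × 1134/43 = 363930 V.
I_s = V_s/R = 363930/8140 = 44.709 A.
P_out = V_s I_s = 363930 × 44.709 = 1.6271×10^7 W.
P_in = P_out/η = 1.6271×10^7/0.888 = 1.8324×10^7 W.
I_p = P_in/V_p = 1.8324×10^7/13800 = 1330 A.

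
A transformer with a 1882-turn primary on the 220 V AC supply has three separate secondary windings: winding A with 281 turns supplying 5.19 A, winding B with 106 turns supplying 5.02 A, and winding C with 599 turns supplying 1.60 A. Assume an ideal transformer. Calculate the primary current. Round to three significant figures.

V_A = 220 × 281/1882 = 32.848 V; V_B = 220 × 106/1882 = 12.391 V; V_C = 220 × 599/1882 = 70.021 V.
P_out = V_A I_A + V_B I_B + V_C I_C = 32.848×5.19 + 12.391×5.02 + 70.021×1.60 = 170.48 + 62.203 + 112.03 = 344.72 W.
Ideal ⇒ P_in = P_out, so I_p = P_out/V_p = 344.72/220 = 1.57 A.

I_p ≈ 1.57 A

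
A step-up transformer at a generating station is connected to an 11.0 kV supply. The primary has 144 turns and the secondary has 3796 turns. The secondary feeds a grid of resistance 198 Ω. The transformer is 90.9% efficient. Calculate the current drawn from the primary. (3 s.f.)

V_s = 11000 × 3796/144 = 289970 V.
I_s = V_s/R = 289970/198 = 1464.5 A.
P_out = V_s I_s = 289970 × 1464.5 = 4.2467×10^8 W.
P_in = P_out/η = 4.2467×10^8/0.909 = 4.6718×10^8 W.
I_p = P_in/V_p = 4.6718×10^8/11000 = 42500 A.

I_p ≈ 42500 A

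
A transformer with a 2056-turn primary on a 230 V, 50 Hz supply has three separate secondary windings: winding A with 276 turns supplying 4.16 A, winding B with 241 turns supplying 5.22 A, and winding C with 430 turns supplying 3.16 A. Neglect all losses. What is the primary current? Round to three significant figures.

I_p ≈ 1.83 A

V_A = 230 × 276/2056 = 30.875 V; V_B = 230 × 241/2056 = 26.960 V; V_C = 230 × 430/2056 = 48.103 V.
P_out = V_A I_A + V_B I_B + V_C I_C = 30.875×4.16 + 26.960×5.22 + 48.103×3.16 = 128.44 + 140.73 + 152.01 = 421.18 W.
Ideal ⇒ P_in = P_out, so I_p = P_out/V_p = 421.18/230 = 1.83 A.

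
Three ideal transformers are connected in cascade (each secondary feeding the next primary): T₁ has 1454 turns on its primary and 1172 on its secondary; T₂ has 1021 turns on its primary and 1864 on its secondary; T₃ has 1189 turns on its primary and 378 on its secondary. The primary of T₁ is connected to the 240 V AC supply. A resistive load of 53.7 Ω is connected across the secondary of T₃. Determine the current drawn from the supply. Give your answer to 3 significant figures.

After T₁: V = 240.00 × 1172/1454 = 193.45 V.
After T₂: V = 193.45 × 1864/1021 = 353.18 V.
After T₃: V = 353.18 × 378/1189 = 112.28 V.
I_load = 112.28/53.7 = 2.0909 A, so P_out = 112.28 × 2.0909 = 234.77 W.
All ideal ⇒ P_in = P_out, so I_supply = 234.77/240 = 0.978 A.

I_supply ≈ 0.978 A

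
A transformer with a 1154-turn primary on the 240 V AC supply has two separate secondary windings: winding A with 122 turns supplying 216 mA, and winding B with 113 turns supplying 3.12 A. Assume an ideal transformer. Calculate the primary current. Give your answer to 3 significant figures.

V_A = 240 × 122/1154 = 25.373 V; V_B = 240 × 113/1154 = 23.501 V.
P_out = V_A I_A + V_B I_B = 25.373×0.216 + 23.501×3.12 = 5.4805 + 73.323 = 78.803 W.
Ideal ⇒ P_in = P_out, so I_p = P_out/V_p = 78.803/240 = 0.328 A.

I_p ≈ 0.328 A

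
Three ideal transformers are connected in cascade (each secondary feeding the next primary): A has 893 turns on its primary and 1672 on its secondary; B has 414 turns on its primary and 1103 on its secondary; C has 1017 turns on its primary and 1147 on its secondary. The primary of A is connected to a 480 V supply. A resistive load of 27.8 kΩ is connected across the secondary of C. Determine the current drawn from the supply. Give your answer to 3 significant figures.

I_supply ≈ 0.547 A

After A: V = 480.00 × 1672/893 = 898.72 V.
After B: V = 898.72 × 1103/414 = 2394.4 V.
After C: V = 2394.4 × 1147/1017 = 2700.5 V.
I_load = 2700.5/27800 = 0.097140 A, so P_out = 2700.5 × 0.097140 = 262.33 W.
All ideal ⇒ P_in = P_out, so I_supply = 262.33/480 = 0.547 A.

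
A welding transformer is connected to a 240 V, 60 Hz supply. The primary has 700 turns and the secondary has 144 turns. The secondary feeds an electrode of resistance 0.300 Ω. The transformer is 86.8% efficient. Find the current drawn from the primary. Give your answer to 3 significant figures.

I_p ≈ 39.0 A

V_s = 240 × 144/700 = 49.371 V.
I_s = V_s/R = 49.371/0.300 = 164.57 A.
P_out = V_s I_s = 49.371 × 164.57 = 8125.1 W.
P_in = P_out/η = 8125.1/0.868 = 9360.7 W.
I_p = P_in/V_p = 9360.7/240 = 39.0 A.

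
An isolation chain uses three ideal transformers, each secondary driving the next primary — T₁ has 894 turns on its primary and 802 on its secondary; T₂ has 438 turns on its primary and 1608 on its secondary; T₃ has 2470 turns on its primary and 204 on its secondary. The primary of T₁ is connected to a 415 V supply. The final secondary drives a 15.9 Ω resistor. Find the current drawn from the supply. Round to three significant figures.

I_supply ≈ 1.93 A

After T₁: V = 415.00 × 802/894 = 372.29 V.
After T₂: V = 372.29 × 1608/438 = 1366.8 V.
After T₃: V = 1366.8 × 204/2470 = 112.88 V.
I_load = 112.88/15.9 = 7.0996 A, so P_out = 112.88 × 7.0996 = 801.43 W.
All ideal ⇒ P_in = P_out, so I_supply = 801.43/415 = 1.93 A.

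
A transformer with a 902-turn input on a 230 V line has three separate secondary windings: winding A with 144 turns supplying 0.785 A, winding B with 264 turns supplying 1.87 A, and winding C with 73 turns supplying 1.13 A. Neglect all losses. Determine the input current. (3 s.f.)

I_in ≈ 0.764 A

V_A = 230 × 144/902 = 36.718 V; V_B = 230 × 264/902 = 67.317 V; V_C = 230 × 73/902 = 18.614 V.
P_out = V_A I_A + V_B I_B + V_C I_C = 36.718×0.785 + 67.317×1.87 + 18.614×1.13 = 28.824 + 125.88 + 21.034 = 175.74 W.
Ideal ⇒ P_in = P_out, so I_in = P_out/V_in = 175.74/230 = 0.764 A.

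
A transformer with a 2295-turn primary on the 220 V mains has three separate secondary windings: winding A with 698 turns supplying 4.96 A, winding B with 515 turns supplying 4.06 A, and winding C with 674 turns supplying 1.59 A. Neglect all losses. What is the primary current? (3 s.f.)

I_p ≈ 2.89 A

V_A = 220 × 698/2295 = 66.911 V; V_B = 220 × 515/2295 = 49.368 V; V_C = 220 × 674/2295 = 64.610 V.
P_out = V_A I_A + V_B I_B + V_C I_C = 66.911×4.96 + 49.368×4.06 + 64.610×1.59 = 331.88 + 200.43 + 102.73 = 635.04 W.
Ideal ⇒ P_in = P_out, so I_p = P_out/V_p = 635.04/220 = 2.89 A.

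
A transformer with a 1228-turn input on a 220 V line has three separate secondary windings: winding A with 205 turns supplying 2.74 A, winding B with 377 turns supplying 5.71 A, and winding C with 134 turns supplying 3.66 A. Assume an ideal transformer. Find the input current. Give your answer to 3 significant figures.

I_in ≈ 2.61 A

V_A = 220 × 205/1228 = 36.726 V; V_B = 220 × 377/1228 = 67.541 V; V_C = 220 × 134/1228 = 24.007 V.
P_out = V_A I_A + V_B I_B + V_C I_C = 36.726×2.74 + 67.541×5.71 + 24.007×3.66 = 100.63 + 385.66 + 87.864 = 574.15 W.
Ideal ⇒ P_in = P_out, so I_in = P_out/V_in = 574.15/220 = 2.61 A.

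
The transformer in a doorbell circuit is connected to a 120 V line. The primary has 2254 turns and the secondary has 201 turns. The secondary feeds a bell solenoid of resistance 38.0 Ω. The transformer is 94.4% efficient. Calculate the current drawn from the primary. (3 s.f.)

V_s = 120 × 201/2254 = 10.701 V.
I_s = V_s/R = 10.701/38.0 = 0.28160 A.
P_out = V_s I_s = 10.701 × 0.28160 = 3.0134 W.
P_in = P_out/η = 3.0134/0.944 = 3.1922 W.
I_p = P_in/V_p = 3.1922/120 = 0.0266 A.

I_p ≈ 0.0266 A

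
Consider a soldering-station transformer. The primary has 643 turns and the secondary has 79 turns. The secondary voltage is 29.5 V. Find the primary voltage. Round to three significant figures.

V_p ≈ 240 V

V_p/V_s = N_p/N_s, so V_p = 29.5 × 643/79 = 240 V.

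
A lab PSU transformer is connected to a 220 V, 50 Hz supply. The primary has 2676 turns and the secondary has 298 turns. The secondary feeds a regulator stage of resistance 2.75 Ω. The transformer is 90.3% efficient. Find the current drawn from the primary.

V_s = 220 × 298/2676 = 24.499 V.
I_s = V_s/R = 24.499/2.75 = 8.9088 A.
P_out = V_s I_s = 24.499 × 8.9088 = 218.26 W.
P_in = P_out/η = 218.26/0.903 = 241.70 W.
I_p = P_in/V_p = 241.70/220 = 1.10 A.

I_p ≈ 1.10 A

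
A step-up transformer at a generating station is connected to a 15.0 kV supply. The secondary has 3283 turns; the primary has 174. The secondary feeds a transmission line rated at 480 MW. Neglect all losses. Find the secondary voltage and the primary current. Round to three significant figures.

V_s = V_p × N_s/N_p = 15000 × 3283/174 = 283020 V.
I_s = P/V_s = 4.80×10^8/283020 = 1696.0 A.
I_p = I_s × N_s/N_p = 1696.0 × 3283/174 = 32000 A.

V_s ≈ 283000 V, I_p ≈ 32000 A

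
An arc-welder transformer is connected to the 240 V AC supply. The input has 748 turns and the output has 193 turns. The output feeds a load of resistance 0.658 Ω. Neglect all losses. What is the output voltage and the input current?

V_out ≈ 61.9 V, I_in ≈ 24.3 A

V_out = V_in × N_out/N_in = 240 × 193/748 = 61.925 V.
I_out = V_out/R = 61.925/0.658 = 94.111 A.
I_in = I_out × N_out/N_in = 94.111 × 193/748 = 24.3 A.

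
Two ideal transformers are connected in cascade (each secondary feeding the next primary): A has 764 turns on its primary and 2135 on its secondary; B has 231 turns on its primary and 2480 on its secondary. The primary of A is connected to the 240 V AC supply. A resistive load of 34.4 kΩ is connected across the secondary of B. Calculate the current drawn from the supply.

I_supply ≈ 6.28 A

Secondary of A: V = 240.00 × 2135/764 = 670.68 V.
Secondary of B: V = 670.68 × 2480/231 = 7200.4 V.
I_load = 7200.4/34400 = 0.20931 A, so P_out = 7200.4 × 0.20931 = 1507.1 W.
All ideal ⇒ P_in = P_out, so I_supply = 1507.1/240 = 6.28 A.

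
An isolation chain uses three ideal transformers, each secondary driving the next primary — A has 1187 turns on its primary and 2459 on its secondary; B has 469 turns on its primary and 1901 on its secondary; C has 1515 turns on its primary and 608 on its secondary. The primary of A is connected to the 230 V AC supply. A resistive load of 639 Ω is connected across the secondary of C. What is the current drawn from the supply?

After A: V = 230.00 × 2459/1187 = 476.47 V.
After B: V = 476.47 × 1901/469 = 1931.3 V.
After C: V = 1931.3 × 608/1515 = 775.06 V.
I_load = 775.06/639 = 1.2129 A, so P_out = 775.06 × 1.2129 = 940.09 W.
All ideal ⇒ P_in = P_out, so I_supply = 940.09/230 = 4.09 A.

I_supply ≈ 4.09 A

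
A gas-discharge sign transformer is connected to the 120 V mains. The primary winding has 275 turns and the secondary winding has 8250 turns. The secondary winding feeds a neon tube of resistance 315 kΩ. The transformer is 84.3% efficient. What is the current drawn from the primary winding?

I_p ≈ 0.407 A

V_s = 120 × 8250/275 = 3600.0 V.
I_s = V_s/R = 3600.0/315000 = 0.011429 A.
P_out = V_s I_s = 3600.0 × 0.011429 = 41.143 W.
P_in = P_out/η = 41.143/0.843 = 48.805 W.
I_p = P_in/V_p = 48.805/120 = 0.407 A.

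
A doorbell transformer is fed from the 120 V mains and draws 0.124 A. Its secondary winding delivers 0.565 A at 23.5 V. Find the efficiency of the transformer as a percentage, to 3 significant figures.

η ≈ 89.2%

P_in = 120 × 0.124 = 14.8800 W.
P_out = 23.5 × 0.565 = 13.2775 W.
η = P_out/P_in = 13.2775/14.8800 = 0.892.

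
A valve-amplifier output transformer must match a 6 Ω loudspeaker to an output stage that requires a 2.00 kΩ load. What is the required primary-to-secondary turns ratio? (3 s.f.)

Z_p/Z_s = (N_p/N_s)², so N_p/N_s = √(2000/6) = √333 = 18.3.

N_p/N_s ≈ 18.3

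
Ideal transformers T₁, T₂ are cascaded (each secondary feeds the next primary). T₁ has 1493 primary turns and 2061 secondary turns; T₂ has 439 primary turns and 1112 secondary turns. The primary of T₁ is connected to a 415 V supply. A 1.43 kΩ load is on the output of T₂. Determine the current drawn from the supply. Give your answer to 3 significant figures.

Secondary of T₁: V = 415.00 × 2061/1493 = 572.88 V.
Secondary of T₂: V = 572.88 × 1112/439 = 1451.1 V.
I_load = 1451.1/1430 = 1.0148 A, so P_out = 1451.1 × 1.0148 = 1472.6 W.
All ideal ⇒ P_in = P_out, so I_supply = 1472.6/415 = 3.55 A.

I_supply ≈ 3.55 A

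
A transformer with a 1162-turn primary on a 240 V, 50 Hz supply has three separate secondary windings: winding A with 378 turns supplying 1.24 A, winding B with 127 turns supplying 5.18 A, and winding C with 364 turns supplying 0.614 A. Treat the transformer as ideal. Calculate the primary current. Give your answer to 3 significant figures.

I_p ≈ 1.16 A

V_A = 240 × 378/1162 = 78.072 V; V_B = 240 × 127/1162 = 26.231 V; V_C = 240 × 364/1162 = 75.181 V.
P_out = V_A I_A + V_B I_B + V_C I_C = 78.072×1.24 + 26.231×5.18 + 75.181×0.614 = 96.810 + 135.87 + 46.161 = 278.85 W.
Ideal ⇒ P_in = P_out, so I_p = P_out/V_p = 278.85/240 = 1.16 A.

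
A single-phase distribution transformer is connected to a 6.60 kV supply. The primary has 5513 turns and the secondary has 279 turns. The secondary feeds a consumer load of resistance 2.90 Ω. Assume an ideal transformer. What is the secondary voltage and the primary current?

V_s ≈ 334 V, I_p ≈ 5.83 A

V_s = V_p × N_s/N_p = 6600 × 279/5513 = 334.01 V.
I_s = V_s/R = 334.01/2.90 = 115.18 A.
I_p = I_s × N_s/N_p = 115.18 × 279/5513 = 5.83 A.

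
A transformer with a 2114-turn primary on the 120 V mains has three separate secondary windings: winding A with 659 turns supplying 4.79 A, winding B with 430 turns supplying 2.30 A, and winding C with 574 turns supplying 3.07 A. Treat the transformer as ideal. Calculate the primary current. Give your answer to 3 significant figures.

V_A = 120 × 659/2114 = 37.408 V; V_B = 120 × 430/2114 = 24.409 V; V_C = 120 × 574/2114 = 32.583 V.
P_out = V_A I_A + V_B I_B + V_C I_C = 37.408×4.79 + 24.409×2.30 + 32.583×3.07 = 179.18 + 56.140 + 100.03 = 335.35 W.
Ideal ⇒ P_in = P_out, so I_p = P_out/V_p = 335.35/120 = 2.79 A.

I_p ≈ 2.79 A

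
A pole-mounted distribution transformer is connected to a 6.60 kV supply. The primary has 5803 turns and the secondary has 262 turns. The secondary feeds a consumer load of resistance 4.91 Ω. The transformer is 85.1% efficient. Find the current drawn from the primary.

V_s = 6600 × 262/5803 = 297.98 V.
I_s = V_s/R = 297.98/4.91 = 60.689 A.
P_out = V_s I_s = 297.98 × 60.689 = 18084 W.
P_in = P_out/η = 18084/0.851 = 21251 W.
I_p = P_in/V_p = 21251/6600 = 3.22 A.

I_p ≈ 3.22 A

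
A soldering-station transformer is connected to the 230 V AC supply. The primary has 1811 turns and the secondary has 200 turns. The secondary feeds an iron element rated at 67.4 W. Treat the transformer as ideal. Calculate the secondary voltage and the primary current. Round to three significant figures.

V_s = V_p × N_s/N_p = 230 × 200/1811 = 25.400 V.
I_s = P/V_s = 67.4/25.400 = 2.6535 A.
I_p = I_s × N_s/N_p = 2.6535 × 200/1811 = 0.293 A.

V_s ≈ 25.4 V, I_p ≈ 0.293 A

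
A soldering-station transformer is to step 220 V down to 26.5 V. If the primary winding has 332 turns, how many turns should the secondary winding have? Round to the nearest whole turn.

N_s/N_p = V_s/V_p, so N_s = 332 × 26.5/220 = 40.0 ≈ 40 turns.

N_s = 40 turns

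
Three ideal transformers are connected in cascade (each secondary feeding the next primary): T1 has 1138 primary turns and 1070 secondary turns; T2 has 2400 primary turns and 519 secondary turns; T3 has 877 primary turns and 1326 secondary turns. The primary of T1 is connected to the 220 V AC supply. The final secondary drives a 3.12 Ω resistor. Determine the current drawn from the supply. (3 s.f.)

I_supply ≈ 6.66 A

After T1: V = 220.00 × 1070/1138 = 206.85 V.
After T2: V = 206.85 × 519/2400 = 44.732 V.
After T3: V = 44.732 × 1326/877 = 67.634 V.
I_load = 67.634/3.12 = 21.678 A, so P_out = 67.634 × 21.678 = 1466.1 W.
All ideal ⇒ P_in = P_out, so I_supply = 1466.1/220 = 6.66 A.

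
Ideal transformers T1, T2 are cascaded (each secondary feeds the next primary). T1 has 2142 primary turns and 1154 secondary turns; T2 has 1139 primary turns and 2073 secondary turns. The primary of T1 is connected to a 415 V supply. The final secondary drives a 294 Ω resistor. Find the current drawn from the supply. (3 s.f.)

I_supply ≈ 1.36 A

Secondary of T1: V = 415.00 × 1154/2142 = 223.58 V.
Secondary of T2: V = 223.58 × 2073/1139 = 406.92 V.
I_load = 406.92/294 = 1.3841 A, so P_out = 406.92 × 1.3841 = 563.21 W.
All ideal ⇒ P_in = P_out, so I_supply = 563.21/415 = 1.36 A.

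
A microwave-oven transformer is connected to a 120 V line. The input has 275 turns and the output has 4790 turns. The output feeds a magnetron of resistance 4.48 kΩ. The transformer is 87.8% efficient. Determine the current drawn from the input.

V_out = 120 × 4790/275 = 2090.2 V.
I_out = V_out/R = 2090.2/4480 = 0.46656 A.
P_out = V_out I_out = 2090.2 × 0.46656 = 975.19 W.
P_in = P_out/η = 975.19/0.878 = 1110.7 W.
I_in = P_in/V_in = 1110.7/120 = 9.26 A.

I_in ≈ 9.26 A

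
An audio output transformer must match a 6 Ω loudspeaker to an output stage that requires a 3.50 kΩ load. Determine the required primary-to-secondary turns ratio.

N_p/N_s ≈ 24.2

Z_p/Z_s = (N_p/N_s)², so N_p/N_s = √(3500/6) = √583 = 24.2.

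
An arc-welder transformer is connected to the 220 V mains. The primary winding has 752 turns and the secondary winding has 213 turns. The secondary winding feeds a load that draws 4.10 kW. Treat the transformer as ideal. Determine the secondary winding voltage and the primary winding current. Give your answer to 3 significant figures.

V_s = V_p × N_s/N_p = 220 × 213/752 = 62.314 V.
I_s = P/V_s = 4100/62.314 = 65.796 A.
I_p = I_s × N_s/N_p = 65.796 × 213/752 = 18.6 A.

V_s ≈ 62.3 V, I_p ≈ 18.6 A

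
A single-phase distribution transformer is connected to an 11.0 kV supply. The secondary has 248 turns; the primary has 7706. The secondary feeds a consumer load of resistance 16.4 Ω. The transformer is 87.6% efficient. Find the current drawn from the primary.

I_p ≈ 0.793 A

V_s = 11000 × 248/7706 = 354.01 V.
I_s = V_s/R = 354.01/16.4 = 21.586 A.
P_out = V_s I_s = 354.01 × 21.586 = 7641.6 W.
P_in = P_out/η = 7641.6/0.876 = 8723.3 W.
I_p = P_in/V_p = 8723.3/11000 = 0.793 A.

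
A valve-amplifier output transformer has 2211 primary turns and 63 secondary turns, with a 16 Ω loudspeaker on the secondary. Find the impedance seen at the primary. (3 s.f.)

Z_p = (N_p/N_s)² × Z_s = (2211/63)² × 16 = 19700 Ω.

Z_p ≈ 19700 Ω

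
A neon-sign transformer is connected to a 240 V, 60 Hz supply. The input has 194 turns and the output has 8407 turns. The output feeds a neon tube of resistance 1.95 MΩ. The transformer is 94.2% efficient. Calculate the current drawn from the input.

V_out = 240 × 8407/194 = 10400 V.
I_out = V_out/R = 10400/(1.95×10^6) = 0.0053335 A.
P_out = V_out I_out = 10400 × 0.0053335 = 55.471 W.
P_in = P_out/η = 55.471/0.942 = 58.886 W.
I_in = P_in/V_in = 58.886/240 = 0.245 A.

I_in ≈ 0.245 A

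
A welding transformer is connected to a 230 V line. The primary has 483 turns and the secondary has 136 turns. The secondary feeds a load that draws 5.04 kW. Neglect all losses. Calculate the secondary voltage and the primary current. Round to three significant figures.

V_s ≈ 64.8 V, I_p ≈ 21.9 A

V_s = V_p × N_s/N_p = 230 × 136/483 = 64.762 V.
I_s = P/V_s = 5040/64.762 = 77.824 A.
I_p = I_s × N_s/N_p = 77.824 × 136/483 = 21.9 A.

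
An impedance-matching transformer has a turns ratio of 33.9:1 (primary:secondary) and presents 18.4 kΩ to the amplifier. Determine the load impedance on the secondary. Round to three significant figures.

Z_s ≈ 16.0 Ω

Z_s = Z_p/(N_p/N_s)² = 18400/33.9² = 16.0 Ω.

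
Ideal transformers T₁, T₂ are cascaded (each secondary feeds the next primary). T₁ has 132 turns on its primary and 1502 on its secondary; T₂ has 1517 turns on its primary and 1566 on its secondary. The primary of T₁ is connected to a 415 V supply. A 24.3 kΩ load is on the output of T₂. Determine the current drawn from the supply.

Secondary of T₁: V = 415.00 × 1502/132 = 4722.2 V.
Secondary of T₂: V = 4722.2 × 1566/1517 = 4874.7 V.
I_load = 4874.7/24300 = 0.20061 A, so P_out = 4874.7 × 0.20061 = 977.90 W.
All ideal ⇒ P_in = P_out, so I_supply = 977.90/415 = 2.36 A.

I_supply ≈ 2.36 A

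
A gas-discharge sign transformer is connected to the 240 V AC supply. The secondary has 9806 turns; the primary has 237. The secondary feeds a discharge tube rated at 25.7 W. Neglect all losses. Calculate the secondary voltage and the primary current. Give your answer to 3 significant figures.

V_s ≈ 9930 V, I_p ≈ 0.107 A

V_s = V_p × N_s/N_p = 240 × 9806/237 = 9930.1 V.
I_s = P/V_s = 25.7/9930.1 = 0.0025881 A.
I_p = I_s × N_s/N_p = 0.0025881 × 9806/237 = 0.107 A.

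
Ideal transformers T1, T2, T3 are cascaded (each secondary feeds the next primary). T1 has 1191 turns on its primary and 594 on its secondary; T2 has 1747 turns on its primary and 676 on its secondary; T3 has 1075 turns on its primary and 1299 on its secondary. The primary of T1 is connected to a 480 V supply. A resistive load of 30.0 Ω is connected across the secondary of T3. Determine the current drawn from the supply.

Secondary of T1: V = 480.00 × 594/1191 = 239.40 V.
Secondary of T2: V = 239.40 × 676/1747 = 92.634 V.
Secondary of T3: V = 92.634 × 1299/1075 = 111.94 V.
I_load = 111.94/30.0 = 3.7312 A, so P_out = 111.94 × 3.7312 = 417.66 W.
All ideal ⇒ P_in = P_out, so I_supply = 417.66/480 = 0.870 A.

I_supply ≈ 0.870 A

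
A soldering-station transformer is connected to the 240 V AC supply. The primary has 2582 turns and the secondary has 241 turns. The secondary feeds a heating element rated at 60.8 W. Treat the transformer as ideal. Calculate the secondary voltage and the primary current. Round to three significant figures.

V_s ≈ 22.4 V, I_p ≈ 0.253 A

V_s = V_p × N_s/N_p = 240 × 241/2582 = 22.401 V.
I_s = P/V_s = 60.8/22.401 = 2.7141 A.
I_p = I_s × N_s/N_p = 2.7141 × 241/2582 = 0.253 A.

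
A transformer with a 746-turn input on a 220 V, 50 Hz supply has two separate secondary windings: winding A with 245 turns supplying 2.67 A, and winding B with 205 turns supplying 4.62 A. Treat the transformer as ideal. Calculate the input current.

V_A = 220 × 245/746 = 72.252 V; V_B = 220 × 205/746 = 60.456 V.
P_out = V_A I_A + V_B I_B = 72.252×2.67 + 60.456×4.62 = 192.91 + 279.31 = 472.22 W.
Ideal ⇒ P_in = P_out, so I_in = P_out/V_in = 472.22/220 = 2.15 A.

I_in ≈ 2.15 A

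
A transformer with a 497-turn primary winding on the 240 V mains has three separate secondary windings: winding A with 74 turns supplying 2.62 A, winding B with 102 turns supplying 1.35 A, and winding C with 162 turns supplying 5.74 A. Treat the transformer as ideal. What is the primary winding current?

I_p ≈ 2.54 A

V_A = 240 × 74/497 = 35.734 V; V_B = 240 × 102/497 = 49.256 V; V_C = 240 × 162/497 = 78.229 V.
P_out = V_A I_A + V_B I_B + V_C I_C = 35.734×2.62 + 49.256×1.35 + 78.229×5.74 = 93.624 + 66.495 + 449.04 = 609.16 W.
Ideal ⇒ P_in = P_out, so I_p = P_out/V_p = 609.16/240 = 2.54 A.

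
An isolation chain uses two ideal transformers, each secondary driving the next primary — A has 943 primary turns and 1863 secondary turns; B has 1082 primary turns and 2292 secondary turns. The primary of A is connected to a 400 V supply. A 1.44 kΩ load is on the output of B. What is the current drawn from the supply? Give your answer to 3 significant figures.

I_supply ≈ 4.86 A

Secondary of A: V = 400.00 × 1863/943 = 790.24 V.
Secondary of B: V = 790.24 × 2292/1082 = 1674.0 V.
I_load = 1674.0/1440 = 1.1625 A, so P_out = 1674.0 × 1.1625 = 1946.0 W.
All ideal ⇒ P_in = P_out, so I_supply = 1946.0/400 = 4.86 A.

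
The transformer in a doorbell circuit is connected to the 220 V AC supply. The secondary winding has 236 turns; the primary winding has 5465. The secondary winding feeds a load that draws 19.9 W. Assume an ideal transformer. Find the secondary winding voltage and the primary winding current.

V_s = V_p × N_s/N_p = 220 × 236/5465 = 9.5005 V.
I_s = P/V_s = 19.9/9.5005 = 2.0946 A.
I_p = I_s × N_s/N_p = 2.0946 × 236/5465 = 0.0905 A.

V_s ≈ 9.50 V, I_p ≈ 0.0905 A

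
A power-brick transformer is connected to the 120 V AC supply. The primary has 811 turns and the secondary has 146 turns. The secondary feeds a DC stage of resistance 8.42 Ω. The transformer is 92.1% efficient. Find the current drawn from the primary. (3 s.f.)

V_s = 120 × 146/811 = 21.603 V.
I_s = V_s/R = 21.603/8.42 = 2.5657 A.
P_out = V_s I_s = 21.603 × 2.5657 = 55.426 W.
P_in = P_out/η = 55.426/0.921 = 60.180 W.
I_p = P_in/V_p = 60.180/120 = 0.502 A.

I_p ≈ 0.502 A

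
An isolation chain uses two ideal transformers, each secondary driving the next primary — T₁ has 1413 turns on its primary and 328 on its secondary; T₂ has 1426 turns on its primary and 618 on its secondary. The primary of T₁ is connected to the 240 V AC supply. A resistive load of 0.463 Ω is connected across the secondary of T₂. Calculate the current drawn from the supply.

After T₁: V = 240.00 × 328/1413 = 55.711 V.
After T₂: V = 55.711 × 618/1426 = 24.144 V.
I_load = 24.144/0.463 = 52.147 A, so P_out = 24.144 × 52.147 = 1259.0 W.
All ideal ⇒ P_in = P_out, so I_supply = 1259.0/240 = 5.25 A.

I_supply ≈ 5.25 A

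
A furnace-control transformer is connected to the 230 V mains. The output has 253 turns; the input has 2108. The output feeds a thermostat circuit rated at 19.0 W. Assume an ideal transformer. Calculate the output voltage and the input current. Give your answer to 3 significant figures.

V_out ≈ 27.6 V, I_in ≈ 0.0826 A

V_out = V_in × N_out/N_in = 230 × 253/2108 = 27.604 V.
I_out = P/V_out = 19.0/27.604 = 0.68830 A.
I_in = I_out × N_out/N_in = 0.68830 × 253/2108 = 0.0826 A.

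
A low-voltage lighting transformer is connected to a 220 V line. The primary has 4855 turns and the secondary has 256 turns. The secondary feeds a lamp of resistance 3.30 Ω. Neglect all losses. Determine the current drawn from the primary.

V_s = V_p × N_s/N_p = 220 × 256/4855 = 11.600 V.
I_s = V_s/R = 11.600/3.30 = 3.5153 A.
For an ideal transformer I_p N_p = I_s N_s, so I_p = 3.5153 × 256/4855 = 0.185 A.

I_p ≈ 0.185 A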